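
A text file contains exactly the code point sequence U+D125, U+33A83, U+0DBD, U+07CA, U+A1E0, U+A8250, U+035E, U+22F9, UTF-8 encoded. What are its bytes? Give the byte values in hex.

U+D125: 3-byte form → ED 84 A5.
U+33A83: 4-byte form → F0 B3 AA 83.
U+0DBD: 3-byte form → E0 B6 BD.
U+07CA: 2-byte form → DF 8A.
U+A1E0: 3-byte form → EA 87 A0.
U+A8250: 4-byte form → F2 A8 89 90.
U+035E: 2-byte form → CD 9E.
U+22F9: 3-byte form → E2 8B B9.
Concatenated (24 bytes): ED 84 A5 F0 B3 AA 83 E0 B6 BD DF 8A EA 87 A0 F2 A8 89 90 CD 9E E2 8B B9.

ED 84 A5 F0 B3 AA 83 E0 B6 BD DF 8A EA 87 A0 F2 A8 89 90 CD 9E E2 8B B9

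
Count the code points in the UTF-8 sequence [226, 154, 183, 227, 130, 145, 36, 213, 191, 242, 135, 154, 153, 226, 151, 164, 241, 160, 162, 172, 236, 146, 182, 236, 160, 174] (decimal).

9

Byte at offset 0: 0xE2 = 11100010 → 3-byte char (#1). Advance 3.
Byte at offset 3: 0xE3 = 11100011 → 3-byte char (#2). Advance 3.
Byte at offset 6: 0x24 = 00100100 → 1-byte char (#3). Advance 1.
Byte at offset 7: 0xD5 = 11010101 → 2-byte char (#4). Advance 2.
Byte at offset 9: 0xF2 = 11110010 → 4-byte char (#5). Advance 4.
Byte at offset 13: 0xE2 = 11100010 → 3-byte char (#6). Advance 3.
Byte at offset 16: 0xF1 = 11110001 → 4-byte char (#7). Advance 4.
Byte at offset 20: 0xEC = 11101100 → 3-byte char (#8). Advance 3.
Byte at offset 23: 0xEC = 11101100 → 3-byte char (#9). Advance 3.
Reached end at offset 26 after 9 code points.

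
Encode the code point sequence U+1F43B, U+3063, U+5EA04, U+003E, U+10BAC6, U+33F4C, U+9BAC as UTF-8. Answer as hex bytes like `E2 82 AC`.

F0 9F 90 BB E3 81 A3 F1 9E A8 84 3E F4 8B AB 86 F0 B3 BD 8C E9 AE AC

U+1F43B: 4-byte form → F0 9F 90 BB.
U+3063: 3-byte form → E3 81 A3.
U+5EA04: 4-byte form → F1 9E A8 84.
U+003E: 1-byte form → 3E.
U+10BAC6: 4-byte form → F4 8B AB 86.
U+33F4C: 4-byte form → F0 B3 BD 8C.
U+9BAC: 3-byte form → E9 AE AC.
Concatenated (23 bytes): F0 9F 90 BB E3 81 A3 F1 9E A8 84 3E F4 8B AB 86 F0 B3 BD 8C E9 AE AC.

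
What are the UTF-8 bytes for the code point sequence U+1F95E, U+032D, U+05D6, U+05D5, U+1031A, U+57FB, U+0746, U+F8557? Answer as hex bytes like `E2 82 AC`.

F0 9F A5 9E CC AD D7 96 D7 95 F0 90 8C 9A E5 9F BB DD 86 F3 B8 95 97

U+1F95E: 4-byte form → F0 9F A5 9E.
U+032D: 2-byte form → CC AD.
U+05D6: 2-byte form → D7 96.
U+05D5: 2-byte form → D7 95.
U+1031A: 4-byte form → F0 90 8C 9A.
U+57FB: 3-byte form → E5 9F BB.
U+0746: 2-byte form → DD 86.
U+F8557: 4-byte form → F3 B8 95 97.
Concatenated (23 bytes): F0 9F A5 9E CC AD D7 96 D7 95 F0 90 8C 9A E5 9F BB DD 86 F3 B8 95 97.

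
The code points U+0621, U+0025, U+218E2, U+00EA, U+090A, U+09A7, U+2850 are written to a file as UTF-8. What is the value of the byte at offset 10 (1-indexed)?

1-indexed offset 10 is 0-indexed offset 9.
U+0621 → 2-byte form D8 A1 at offsets 0–1.
U+0025 → 1-byte form 25 at offsets 2–2.
U+218E2 → 4-byte form F0 A1 A3 A2 at offsets 3–6.
U+00EA → 2-byte form C3 AA at offsets 7–8.
U+090A → 3-byte form E0 A4 8A at offsets 9–11.
Offset 9 falls in char 5's range; it's byte 1 of E0 A4 8A = 0xE0.

0xE0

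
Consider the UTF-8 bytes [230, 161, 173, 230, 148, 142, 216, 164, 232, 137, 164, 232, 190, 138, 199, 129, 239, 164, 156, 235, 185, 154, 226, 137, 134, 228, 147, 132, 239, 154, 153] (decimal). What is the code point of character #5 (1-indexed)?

Offset 0: leading byte 0xE6 = 11100110 → 3-byte char #1 = E6 A1 AD.
Offset 3: leading byte 0xE6 = 11100110 → 3-byte char #2 = E6 94 8E.
Offset 6: leading byte 0xD8 = 11011000 → 2-byte char #3 = D8 A4.
Offset 8: leading byte 0xE8 = 11101000 → 3-byte char #4 = E8 89 A4.
Offset 11: leading byte 0xE8 = 11101000 → 3-byte char #5 = E8 BE 8A.
Leading byte 0xE8 = 11101000 matches 1110xxxx → 3-byte sequence.
Byte 1: 0xE8 = 11101000, payload 1000 (4 bits).
Byte 2: 0xBE = 10111110 (10xxxxxx ✓), payload 111110.
Byte 3: 0x8A = 10001010 (10xxxxxx ✓), payload 001010.
Concatenate: 1000111110001010 = 0x8F8A (16 bits → U+8F8A).

U+8F8A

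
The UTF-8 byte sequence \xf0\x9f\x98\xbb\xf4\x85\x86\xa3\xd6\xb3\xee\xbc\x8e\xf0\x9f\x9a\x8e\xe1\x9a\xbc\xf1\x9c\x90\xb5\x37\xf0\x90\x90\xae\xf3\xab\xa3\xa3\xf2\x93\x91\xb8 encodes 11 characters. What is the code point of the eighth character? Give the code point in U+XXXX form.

U+0037

Offset 0: leading byte 0xF0 = 11110000 → 4-byte char #1 = F0 9F 98 BB.
Offset 4: leading byte 0xF4 = 11110100 → 4-byte char #2 = F4 85 86 A3.
Offset 8: leading byte 0xD6 = 11010110 → 2-byte char #3 = D6 B3.
Offset 10: leading byte 0xEE = 11101110 → 3-byte char #4 = EE BC 8E.
Offset 13: leading byte 0xF0 = 11110000 → 4-byte char #5 = F0 9F 9A 8E.
Offset 17: leading byte 0xE1 = 11100001 → 3-byte char #6 = E1 9A BC.
Offset 20: leading byte 0xF1 = 11110001 → 4-byte char #7 = F1 9C 90 B5.
Offset 24: leading byte 0x37 = 00110111 → 1-byte char #8 = 37.
Leading byte 0x37 = 00110111 matches 0xxxxxxx → 1-byte sequence.
Byte 1: 0x37 = 00110111, payload 0110111 (7 bits).
Concatenate: 0110111 = 0x37 (7 bits → U+0037).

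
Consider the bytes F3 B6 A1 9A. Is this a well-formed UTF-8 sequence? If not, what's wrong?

Leading byte 0xF3 = 11110011 → 4-byte form.
Continuation bytes 0xB6=10110110, 0xA1=10100001, 0x9A=10011010 all match 10xxxxxx.
Decoded value 0xF685A is ≥ 0x10000 (shortest form) and not a surrogate.

valid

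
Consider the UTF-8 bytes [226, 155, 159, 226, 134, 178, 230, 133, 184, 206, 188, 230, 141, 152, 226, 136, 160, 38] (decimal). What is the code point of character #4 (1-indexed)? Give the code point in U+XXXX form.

Offset 0: leading byte 0xE2 = 11100010 → 3-byte char #1 = E2 9B 9F.
Offset 3: leading byte 0xE2 = 11100010 → 3-byte char #2 = E2 86 B2.
Offset 6: leading byte 0xE6 = 11100110 → 3-byte char #3 = E6 85 B8.
Offset 9: leading byte 0xCE = 11001110 → 2-byte char #4 = CE BC.
Leading byte 0xCE = 11001110 matches 110xxxxx → 2-byte sequence.
Byte 1: 0xCE = 11001110, payload 01110 (5 bits).
Byte 2: 0xBC = 10111100 (10xxxxxx ✓), payload 111100.
Concatenate: 01110111100 = 0x3BC (11 bits → U+03BC).

U+03BC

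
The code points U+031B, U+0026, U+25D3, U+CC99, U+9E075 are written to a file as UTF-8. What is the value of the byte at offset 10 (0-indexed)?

0x9E

U+031B → 2-byte form CC 9B at offsets 0–1.
U+0026 → 1-byte form 26 at offsets 2–2.
U+25D3 → 3-byte form E2 97 93 at offsets 3–5.
U+CC99 → 3-byte form EC B2 99 at offsets 6–8.
U+9E075 → 4-byte form F2 9E 81 B5 at offsets 9–12.
Offset 10 falls in char 5's range; it's byte 2 of F2 9E 81 B5 = 0x9E.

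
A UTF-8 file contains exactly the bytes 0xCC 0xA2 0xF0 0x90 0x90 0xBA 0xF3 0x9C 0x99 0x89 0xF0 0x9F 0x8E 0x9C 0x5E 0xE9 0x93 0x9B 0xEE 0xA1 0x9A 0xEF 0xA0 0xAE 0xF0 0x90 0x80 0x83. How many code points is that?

Byte at offset 0: 0xCC = 11001100 → 2-byte char (#1). Advance 2.
Byte at offset 2: 0xF0 = 11110000 → 4-byte char (#2). Advance 4.
Byte at offset 6: 0xF3 = 11110011 → 4-byte char (#3). Advance 4.
Byte at offset 10: 0xF0 = 11110000 → 4-byte char (#4). Advance 4.
Byte at offset 14: 0x5E = 01011110 → 1-byte char (#5). Advance 1.
Byte at offset 15: 0xE9 = 11101001 → 3-byte char (#6). Advance 3.
Byte at offset 18: 0xEE = 11101110 → 3-byte char (#7). Advance 3.
Byte at offset 21: 0xEF = 11101111 → 3-byte char (#8). Advance 3.
Byte at offset 24: 0xF0 = 11110000 → 4-byte char (#9). Advance 4.
Reached end at offset 28 after 9 code points.

9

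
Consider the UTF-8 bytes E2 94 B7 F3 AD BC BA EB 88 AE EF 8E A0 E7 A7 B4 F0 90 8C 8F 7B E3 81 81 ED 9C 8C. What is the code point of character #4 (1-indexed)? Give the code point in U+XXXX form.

Offset 0: leading byte 0xE2 = 11100010 → 3-byte char #1 = E2 94 B7.
Offset 3: leading byte 0xF3 = 11110011 → 4-byte char #2 = F3 AD BC BA.
Offset 7: leading byte 0xEB = 11101011 → 3-byte char #3 = EB 88 AE.
Offset 10: leading byte 0xEF = 11101111 → 3-byte char #4 = EF 8E A0.
Leading byte 0xEF = 11101111 matches 1110xxxx → 3-byte sequence.
Byte 1: 0xEF = 11101111, payload 1111 (4 bits).
Byte 2: 0x8E = 10001110 (10xxxxxx ✓), payload 001110.
Byte 3: 0xA0 = 10100000 (10xxxxxx ✓), payload 100000.
Concatenate: 1111001110100000 = 0xF3A0 (16 bits → U+F3A0).

U+F3A0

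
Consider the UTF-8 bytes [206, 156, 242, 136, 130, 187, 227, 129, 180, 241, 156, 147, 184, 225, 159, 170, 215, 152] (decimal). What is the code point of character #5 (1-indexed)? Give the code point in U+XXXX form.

Offset 0: leading byte 0xCE = 11001110 → 2-byte char #1 = CE 9C.
Offset 2: leading byte 0xF2 = 11110010 → 4-byte char #2 = F2 88 82 BB.
Offset 6: leading byte 0xE3 = 11100011 → 3-byte char #3 = E3 81 B4.
Offset 9: leading byte 0xF1 = 11110001 → 4-byte char #4 = F1 9C 93 B8.
Offset 13: leading byte 0xE1 = 11100001 → 3-byte char #5 = E1 9F AA.
Leading byte 0xE1 = 11100001 matches 1110xxxx → 3-byte sequence.
Byte 1: 0xE1 = 11100001, payload 0001 (4 bits).
Byte 2: 0x9F = 10011111 (10xxxxxx ✓), payload 011111.
Byte 3: 0xAA = 10101010 (10xxxxxx ✓), payload 101010.
Concatenate: 0001011111101010 = 0x17EA (16 bits → U+17EA).

U+17EA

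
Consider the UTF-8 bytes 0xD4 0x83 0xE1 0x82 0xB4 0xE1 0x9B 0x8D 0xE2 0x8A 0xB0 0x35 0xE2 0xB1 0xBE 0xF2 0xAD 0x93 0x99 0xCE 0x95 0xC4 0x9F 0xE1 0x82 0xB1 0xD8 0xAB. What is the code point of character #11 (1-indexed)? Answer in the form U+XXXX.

U+062B

Offset 0: leading byte 0xD4 = 11010100 → 2-byte char #1 = D4 83.
Offset 2: leading byte 0xE1 = 11100001 → 3-byte char #2 = E1 82 B4.
Offset 5: leading byte 0xE1 = 11100001 → 3-byte char #3 = E1 9B 8D.
Offset 8: leading byte 0xE2 = 11100010 → 3-byte char #4 = E2 8A B0.
Offset 11: leading byte 0x35 = 00110101 → 1-byte char #5 = 35.
Offset 12: leading byte 0xE2 = 11100010 → 3-byte char #6 = E2 B1 BE.
Offset 15: leading byte 0xF2 = 11110010 → 4-byte char #7 = F2 AD 93 99.
Offset 19: leading byte 0xCE = 11001110 → 2-byte char #8 = CE 95.
Offset 21: leading byte 0xC4 = 11000100 → 2-byte char #9 = C4 9F.
Offset 23: leading byte 0xE1 = 11100001 → 3-byte char #10 = E1 82 B1.
Offset 26: leading byte 0xD8 = 11011000 → 2-byte char #11 = D8 AB.
Leading byte 0xD8 = 11011000 matches 110xxxxx → 2-byte sequence.
Byte 1: 0xD8 = 11011000, payload 11000 (5 bits).
Byte 2: 0xAB = 10101011 (10xxxxxx ✓), payload 101011.
Concatenate: 11000101011 = 0x62B (11 bits → U+062B).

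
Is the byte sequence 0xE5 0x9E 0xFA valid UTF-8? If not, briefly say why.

invalid (non-continuation byte where continuation expected)

Leading byte 0xE5 = 11100101 → 3-byte form.
Byte 3 is 0xFA = 11111010, which is not 10xxxxxx — expected a continuation byte.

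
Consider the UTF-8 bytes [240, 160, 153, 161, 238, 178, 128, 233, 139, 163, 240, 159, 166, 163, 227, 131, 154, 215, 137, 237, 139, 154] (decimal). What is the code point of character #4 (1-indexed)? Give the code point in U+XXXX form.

U+1F9A3

Offset 0: leading byte 0xF0 = 11110000 → 4-byte char #1 = F0 A0 99 A1.
Offset 4: leading byte 0xEE = 11101110 → 3-byte char #2 = EE B2 80.
Offset 7: leading byte 0xE9 = 11101001 → 3-byte char #3 = E9 8B A3.
Offset 10: leading byte 0xF0 = 11110000 → 4-byte char #4 = F0 9F A6 A3.
Leading byte 0xF0 = 11110000 matches 11110xxx → 4-byte sequence.
Byte 1: 0xF0 = 11110000, payload 000 (3 bits).
Byte 2: 0x9F = 10011111 (10xxxxxx ✓), payload 011111.
Byte 3: 0xA6 = 10100110 (10xxxxxx ✓), payload 100110.
Byte 4: 0xA3 = 10100011 (10xxxxxx ✓), payload 100011.
Concatenate: 000011111100110100011 = 0x1F9A3 (21 bits → U+1F9A3).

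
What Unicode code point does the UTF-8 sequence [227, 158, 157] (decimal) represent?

Leading byte 0xE3 = 11100011 matches 1110xxxx → 3-byte sequence.
Byte 1: 0xE3 = 11100011, payload 0011 (4 bits).
Byte 2: 0x9E = 10011110 (10xxxxxx ✓), payload 011110.
Byte 3: 0x9D = 10011101 (10xxxxxx ✓), payload 011101.
Concatenate: 0011011110011101 = 0x379D (16 bits → U+379D).

U+379D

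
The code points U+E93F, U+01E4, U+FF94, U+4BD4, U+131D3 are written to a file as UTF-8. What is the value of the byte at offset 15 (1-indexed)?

0x93

1-indexed offset 15 is 0-indexed offset 14.
U+E93F → 3-byte form EE A4 BF at offsets 0–2.
U+01E4 → 2-byte form C7 A4 at offsets 3–4.
U+FF94 → 3-byte form EF BE 94 at offsets 5–7.
U+4BD4 → 3-byte form E4 AF 94 at offsets 8–10.
U+131D3 → 4-byte form F0 93 87 93 at offsets 11–14.
Offset 14 falls in char 5's range; it's byte 4 of F0 93 87 93 = 0x93.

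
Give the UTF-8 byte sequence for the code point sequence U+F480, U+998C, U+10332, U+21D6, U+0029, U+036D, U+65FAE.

U+F480: 3-byte form → EF 92 80.
U+998C: 3-byte form → E9 A6 8C.
U+10332: 4-byte form → F0 90 8C B2.
U+21D6: 3-byte form → E2 87 96.
U+0029: 1-byte form → 29.
U+036D: 2-byte form → CD AD.
U+65FAE: 4-byte form → F1 A5 BE AE.
Concatenated (20 bytes): EF 92 80 E9 A6 8C F0 90 8C B2 E2 87 96 29 CD AD F1 A5 BE AE.

EF 92 80 E9 A6 8C F0 90 8C B2 E2 87 96 29 CD AD F1 A5 BE AE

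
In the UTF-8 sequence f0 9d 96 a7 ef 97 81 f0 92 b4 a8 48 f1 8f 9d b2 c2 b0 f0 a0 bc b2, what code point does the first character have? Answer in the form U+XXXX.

Offset 0: leading byte 0xF0 = 11110000 → 4-byte char #1 = F0 9D 96 A7.
Leading byte 0xF0 = 11110000 matches 11110xxx → 4-byte sequence.
Byte 1: 0xF0 = 11110000, payload 000 (3 bits).
Byte 2: 0x9D = 10011101 (10xxxxxx ✓), payload 011101.
Byte 3: 0x96 = 10010110 (10xxxxxx ✓), payload 010110.
Byte 4: 0xA7 = 10100111 (10xxxxxx ✓), payload 100111.
Concatenate: 000011101010110100111 = 0x1D5A7 (21 bits → U+1D5A7).

U+1D5A7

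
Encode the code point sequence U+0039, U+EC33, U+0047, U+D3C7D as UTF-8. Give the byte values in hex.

39 EE B0 B3 47 F3 93 B1 BD

U+0039: 1-byte form → 39.
U+EC33: 3-byte form → EE B0 B3.
U+0047: 1-byte form → 47.
U+D3C7D: 4-byte form → F3 93 B1 BD.
Concatenated (9 bytes): 39 EE B0 B3 47 F3 93 B1 BD.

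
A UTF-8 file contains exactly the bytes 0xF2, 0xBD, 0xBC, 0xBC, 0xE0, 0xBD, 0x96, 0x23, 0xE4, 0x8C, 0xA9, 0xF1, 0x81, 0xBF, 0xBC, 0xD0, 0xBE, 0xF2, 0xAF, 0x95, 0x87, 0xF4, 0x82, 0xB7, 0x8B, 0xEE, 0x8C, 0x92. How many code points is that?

9

Byte at offset 0: 0xF2 = 11110010 → 4-byte char (#1). Advance 4.
Byte at offset 4: 0xE0 = 11100000 → 3-byte char (#2). Advance 3.
Byte at offset 7: 0x23 = 00100011 → 1-byte char (#3). Advance 1.
Byte at offset 8: 0xE4 = 11100100 → 3-byte char (#4). Advance 3.
Byte at offset 11: 0xF1 = 11110001 → 4-byte char (#5). Advance 4.
Byte at offset 15: 0xD0 = 11010000 → 2-byte char (#6). Advance 2.
Byte at offset 17: 0xF2 = 11110010 → 4-byte char (#7). Advance 4.
Byte at offset 21: 0xF4 = 11110100 → 4-byte char (#8). Advance 4.
Byte at offset 25: 0xEE = 11101110 → 3-byte char (#9). Advance 3.
Reached end at offset 28 after 9 code points.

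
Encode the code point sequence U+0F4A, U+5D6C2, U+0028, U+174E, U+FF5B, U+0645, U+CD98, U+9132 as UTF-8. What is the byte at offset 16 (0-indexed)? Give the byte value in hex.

U+0F4A → 3-byte form E0 BD 8A at offsets 0–2.
U+5D6C2 → 4-byte form F1 9D 9B 82 at offsets 3–6.
U+0028 → 1-byte form 28 at offsets 7–7.
U+174E → 3-byte form E1 9D 8E at offsets 8–10.
U+FF5B → 3-byte form EF BD 9B at offsets 11–13.
U+0645 → 2-byte form D9 85 at offsets 14–15.
U+CD98 → 3-byte form EC B6 98 at offsets 16–18.
Offset 16 falls in char 7's range; it's byte 1 of EC B6 98 = 0xEC.

0xEC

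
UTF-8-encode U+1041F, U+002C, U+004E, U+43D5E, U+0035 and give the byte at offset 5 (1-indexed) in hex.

1-indexed offset 5 is 0-indexed offset 4.
U+1041F → 4-byte form F0 90 90 9F at offsets 0–3.
U+002C → 1-byte form 2C at offsets 4–4.
Offset 4 falls in char 2's range; it's byte 1 of 2C = 0x2C.

0x2C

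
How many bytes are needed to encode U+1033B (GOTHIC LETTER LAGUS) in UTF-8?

U+1033B = 0x1033B. UTF-8 uses 1 byte below 0x80, 2 below 0x800, 3 below 0x10000, 4 up to 0x10FFFF. 0x1033B is in U+10000–U+10FFFF → 4 bytes.

4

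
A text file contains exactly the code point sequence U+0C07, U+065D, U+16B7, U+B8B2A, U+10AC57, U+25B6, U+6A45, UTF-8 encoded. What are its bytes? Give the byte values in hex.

U+0C07: 3-byte form → E0 B0 87.
U+065D: 2-byte form → D9 9D.
U+16B7: 3-byte form → E1 9A B7.
U+B8B2A: 4-byte form → F2 B8 AC AA.
U+10AC57: 4-byte form → F4 8A B1 97.
U+25B6: 3-byte form → E2 96 B6.
U+6A45: 3-byte form → E6 A9 85.
Concatenated (22 bytes): E0 B0 87 D9 9D E1 9A B7 F2 B8 AC AA F4 8A B1 97 E2 96 B6 E6 A9 85.

E0 B0 87 D9 9D E1 9A B7 F2 B8 AC AA F4 8A B1 97 E2 96 B6 E6 A9 85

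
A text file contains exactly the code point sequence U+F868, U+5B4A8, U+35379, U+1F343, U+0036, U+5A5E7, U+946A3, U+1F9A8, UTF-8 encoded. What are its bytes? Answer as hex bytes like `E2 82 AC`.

U+F868: 3-byte form → EF A1 A8.
U+5B4A8: 4-byte form → F1 9B 92 A8.
U+35379: 4-byte form → F0 B5 8D B9.
U+1F343: 4-byte form → F0 9F 8D 83.
U+0036: 1-byte form → 36.
U+5A5E7: 4-byte form → F1 9A 97 A7.
U+946A3: 4-byte form → F2 94 9A A3.
U+1F9A8: 4-byte form → F0 9F A6 A8.
Concatenated (28 bytes): EF A1 A8 F1 9B 92 A8 F0 B5 8D B9 F0 9F 8D 83 36 F1 9A 97 A7 F2 94 9A A3 F0 9F A6 A8.

EF A1 A8 F1 9B 92 A8 F0 B5 8D B9 F0 9F 8D 83 36 F1 9A 97 A7 F2 94 9A A3 F0 9F A6 A8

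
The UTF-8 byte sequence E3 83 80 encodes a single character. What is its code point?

Leading byte 0xE3 = 11100011 matches 1110xxxx → 3-byte sequence.
Byte 1: 0xE3 = 11100011, payload 0011 (4 bits).
Byte 2: 0x83 = 10000011 (10xxxxxx ✓), payload 000011.
Byte 3: 0x80 = 10000000 (10xxxxxx ✓), payload 000000.
Concatenate: 0011000011000000 = 0x30C0 (16 bits → U+30C0).

U+30C0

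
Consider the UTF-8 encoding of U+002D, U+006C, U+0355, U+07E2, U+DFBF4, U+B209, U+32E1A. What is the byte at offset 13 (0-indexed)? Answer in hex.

0xF0

U+002D → 1-byte form 2D at offsets 0–0.
U+006C → 1-byte form 6C at offsets 1–1.
U+0355 → 2-byte form CD 95 at offsets 2–3.
U+07E2 → 2-byte form DF A2 at offsets 4–5.
U+DFBF4 → 4-byte form F3 9F AF B4 at offsets 6–9.
U+B209 → 3-byte form EB 88 89 at offsets 10–12.
U+32E1A → 4-byte form F0 B2 B8 9A at offsets 13–16.
Offset 13 falls in char 7's range; it's byte 1 of F0 B2 B8 9A = 0xF0.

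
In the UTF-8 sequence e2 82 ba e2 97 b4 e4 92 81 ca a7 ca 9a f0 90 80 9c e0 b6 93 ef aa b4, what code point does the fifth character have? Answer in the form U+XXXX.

Offset 0: leading byte 0xE2 = 11100010 → 3-byte char #1 = E2 82 BA.
Offset 3: leading byte 0xE2 = 11100010 → 3-byte char #2 = E2 97 B4.
Offset 6: leading byte 0xE4 = 11100100 → 3-byte char #3 = E4 92 81.
Offset 9: leading byte 0xCA = 11001010 → 2-byte char #4 = CA A7.
Offset 11: leading byte 0xCA = 11001010 → 2-byte char #5 = CA 9A.
Leading byte 0xCA = 11001010 matches 110xxxxx → 2-byte sequence.
Byte 1: 0xCA = 11001010, payload 01010 (5 bits).
Byte 2: 0x9A = 10011010 (10xxxxxx ✓), payload 011010.
Concatenate: 01010011010 = 0x29A (11 bits → U+029A).

U+029A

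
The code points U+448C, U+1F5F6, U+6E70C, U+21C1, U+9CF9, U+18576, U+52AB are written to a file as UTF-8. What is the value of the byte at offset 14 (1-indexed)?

0x81

1-indexed offset 14 is 0-indexed offset 13.
U+448C → 3-byte form E4 92 8C at offsets 0–2.
U+1F5F6 → 4-byte form F0 9F 97 B6 at offsets 3–6.
U+6E70C → 4-byte form F1 AE 9C 8C at offsets 7–10.
U+21C1 → 3-byte form E2 87 81 at offsets 11–13.
Offset 13 falls in char 4's range; it's byte 3 of E2 87 81 = 0x81.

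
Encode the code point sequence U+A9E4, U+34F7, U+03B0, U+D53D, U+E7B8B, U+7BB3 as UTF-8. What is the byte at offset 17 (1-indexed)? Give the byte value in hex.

0xAE

1-indexed offset 17 is 0-indexed offset 16.
U+A9E4 → 3-byte form EA A7 A4 at offsets 0–2.
U+34F7 → 3-byte form E3 93 B7 at offsets 3–5.
U+03B0 → 2-byte form CE B0 at offsets 6–7.
U+D53D → 3-byte form ED 94 BD at offsets 8–10.
U+E7B8B → 4-byte form F3 A7 AE 8B at offsets 11–14.
U+7BB3 → 3-byte form E7 AE B3 at offsets 15–17.
Offset 16 falls in char 6's range; it's byte 2 of E7 AE B3 = 0xAE.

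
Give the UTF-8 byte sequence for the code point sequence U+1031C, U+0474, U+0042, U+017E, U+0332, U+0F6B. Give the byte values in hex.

U+1031C: 4-byte form → F0 90 8C 9C.
U+0474: 2-byte form → D1 B4.
U+0042: 1-byte form → 42.
U+017E: 2-byte form → C5 BE.
U+0332: 2-byte form → CC B2.
U+0F6B: 3-byte form → E0 BD AB.
Concatenated (14 bytes): F0 90 8C 9C D1 B4 42 C5 BE CC B2 E0 BD AB.

F0 90 8C 9C D1 B4 42 C5 BE CC B2 E0 BD AB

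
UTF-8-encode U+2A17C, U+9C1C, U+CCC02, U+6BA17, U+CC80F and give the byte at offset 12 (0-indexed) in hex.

U+2A17C → 4-byte form F0 AA 85 BC at offsets 0–3.
U+9C1C → 3-byte form E9 B0 9C at offsets 4–6.
U+CCC02 → 4-byte form F3 8C B0 82 at offsets 7–10.
U+6BA17 → 4-byte form F1 AB A8 97 at offsets 11–14.
Offset 12 falls in char 4's range; it's byte 2 of F1 AB A8 97 = 0xAB.

0xAB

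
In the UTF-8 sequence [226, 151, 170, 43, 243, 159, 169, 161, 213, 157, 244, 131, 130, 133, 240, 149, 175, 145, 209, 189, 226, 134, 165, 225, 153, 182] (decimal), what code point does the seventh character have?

Offset 0: leading byte 0xE2 = 11100010 → 3-byte char #1 = E2 97 AA.
Offset 3: leading byte 0x2B = 00101011 → 1-byte char #2 = 2B.
Offset 4: leading byte 0xF3 = 11110011 → 4-byte char #3 = F3 9F A9 A1.
Offset 8: leading byte 0xD5 = 11010101 → 2-byte char #4 = D5 9D.
Offset 10: leading byte 0xF4 = 11110100 → 4-byte char #5 = F4 83 82 85.
Offset 14: leading byte 0xF0 = 11110000 → 4-byte char #6 = F0 95 AF 91.
Offset 18: leading byte 0xD1 = 11010001 → 2-byte char #7 = D1 BD.
Leading byte 0xD1 = 11010001 matches 110xxxxx → 2-byte sequence.
Byte 1: 0xD1 = 11010001, payload 10001 (5 bits).
Byte 2: 0xBD = 10111101 (10xxxxxx ✓), payload 111101.
Concatenate: 10001111101 = 0x47D (11 bits → U+047D).

U+047D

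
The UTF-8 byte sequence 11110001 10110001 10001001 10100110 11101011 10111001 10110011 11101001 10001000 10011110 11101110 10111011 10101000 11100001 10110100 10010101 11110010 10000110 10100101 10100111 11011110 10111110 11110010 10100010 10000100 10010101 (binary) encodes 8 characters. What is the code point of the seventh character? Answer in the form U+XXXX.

Offset 0: leading byte 0xF1 = 11110001 → 4-byte char #1 = F1 B1 89 A6.
Offset 4: leading byte 0xEB = 11101011 → 3-byte char #2 = EB B9 B3.
Offset 7: leading byte 0xE9 = 11101001 → 3-byte char #3 = E9 88 9E.
Offset 10: leading byte 0xEE = 11101110 → 3-byte char #4 = EE BB A8.
Offset 13: leading byte 0xE1 = 11100001 → 3-byte char #5 = E1 B4 95.
Offset 16: leading byte 0xF2 = 11110010 → 4-byte char #6 = F2 86 A5 A7.
Offset 20: leading byte 0xDE = 11011110 → 2-byte char #7 = DE BE.
Leading byte 0xDE = 11011110 matches 110xxxxx → 2-byte sequence.
Byte 1: 0xDE = 11011110, payload 11110 (5 bits).
Byte 2: 0xBE = 10111110 (10xxxxxx ✓), payload 111110.
Concatenate: 11110111110 = 0x7BE (11 bits → U+07BE).

U+07BE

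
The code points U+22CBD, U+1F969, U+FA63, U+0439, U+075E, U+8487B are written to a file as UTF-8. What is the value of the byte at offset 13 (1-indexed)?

1-indexed offset 13 is 0-indexed offset 12.
U+22CBD → 4-byte form F0 A2 B2 BD at offsets 0–3.
U+1F969 → 4-byte form F0 9F A5 A9 at offsets 4–7.
U+FA63 → 3-byte form EF A9 A3 at offsets 8–10.
U+0439 → 2-byte form D0 B9 at offsets 11–12.
Offset 12 falls in char 4's range; it's byte 2 of D0 B9 = 0xB9.

0xB9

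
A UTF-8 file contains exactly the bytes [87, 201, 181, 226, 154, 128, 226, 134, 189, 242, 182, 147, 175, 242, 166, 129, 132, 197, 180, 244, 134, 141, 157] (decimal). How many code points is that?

Byte at offset 0: 0x57 = 01010111 → 1-byte char (#1). Advance 1.
Byte at offset 1: 0xC9 = 11001001 → 2-byte char (#2). Advance 2.
Byte at offset 3: 0xE2 = 11100010 → 3-byte char (#3). Advance 3.
Byte at offset 6: 0xE2 = 11100010 → 3-byte char (#4). Advance 3.
Byte at offset 9: 0xF2 = 11110010 → 4-byte char (#5). Advance 4.
Byte at offset 13: 0xF2 = 11110010 → 4-byte char (#6). Advance 4.
Byte at offset 17: 0xC5 = 11000101 → 2-byte char (#7). Advance 2.
Byte at offset 19: 0xF4 = 11110100 → 4-byte char (#8). Advance 4.
Reached end at offset 23 after 8 code points.

8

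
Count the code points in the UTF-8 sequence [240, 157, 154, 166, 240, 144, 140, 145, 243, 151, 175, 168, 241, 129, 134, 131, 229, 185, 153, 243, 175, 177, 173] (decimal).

Byte at offset 0: 0xF0 = 11110000 → 4-byte char (#1). Advance 4.
Byte at offset 4: 0xF0 = 11110000 → 4-byte char (#2). Advance 4.
Byte at offset 8: 0xF3 = 11110011 → 4-byte char (#3). Advance 4.
Byte at offset 12: 0xF1 = 11110001 → 4-byte char (#4). Advance 4.
Byte at offset 16: 0xE5 = 11100101 → 3-byte char (#5). Advance 3.
Byte at offset 19: 0xF3 = 11110011 → 4-byte char (#6). Advance 4.
Reached end at offset 23 after 6 code points.

6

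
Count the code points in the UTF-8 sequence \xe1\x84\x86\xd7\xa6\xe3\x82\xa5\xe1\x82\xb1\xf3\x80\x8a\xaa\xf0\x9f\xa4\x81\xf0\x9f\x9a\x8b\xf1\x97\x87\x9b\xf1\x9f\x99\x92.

Byte at offset 0: 0xE1 = 11100001 → 3-byte char (#1). Advance 3.
Byte at offset 3: 0xD7 = 11010111 → 2-byte char (#2). Advance 2.
Byte at offset 5: 0xE3 = 11100011 → 3-byte char (#3). Advance 3.
Byte at offset 8: 0xE1 = 11100001 → 3-byte char (#4). Advance 3.
Byte at offset 11: 0xF3 = 11110011 → 4-byte char (#5). Advance 4.
Byte at offset 15: 0xF0 = 11110000 → 4-byte char (#6). Advance 4.
Byte at offset 19: 0xF0 = 11110000 → 4-byte char (#7). Advance 4.
Byte at offset 23: 0xF1 = 11110001 → 4-byte char (#8). Advance 4.
Byte at offset 27: 0xF1 = 11110001 → 4-byte char (#9). Advance 4.
Reached end at offset 31 after 9 code points.

9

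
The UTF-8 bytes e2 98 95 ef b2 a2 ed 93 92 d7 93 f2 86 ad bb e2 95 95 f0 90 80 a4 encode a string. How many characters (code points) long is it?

Byte at offset 0: 0xE2 = 11100010 → 3-byte char (#1). Advance 3.
Byte at offset 3: 0xEF = 11101111 → 3-byte char (#2). Advance 3.
Byte at offset 6: 0xED = 11101101 → 3-byte char (#3). Advance 3.
Byte at offset 9: 0xD7 = 11010111 → 2-byte char (#4). Advance 2.
Byte at offset 11: 0xF2 = 11110010 → 4-byte char (#5). Advance 4.
Byte at offset 15: 0xE2 = 11100010 → 3-byte char (#6). Advance 3.
Byte at offset 18: 0xF0 = 11110000 → 4-byte char (#7). Advance 4.
Reached end at offset 22 after 7 code points.

7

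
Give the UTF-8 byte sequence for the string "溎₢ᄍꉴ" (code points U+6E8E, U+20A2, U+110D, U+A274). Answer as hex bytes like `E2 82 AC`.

U+6E8E: 3-byte form → E6 BA 8E.
U+20A2: 3-byte form → E2 82 A2.
U+110D: 3-byte form → E1 84 8D.
U+A274: 3-byte form → EA 89 B4.
Concatenated (12 bytes): E6 BA 8E E2 82 A2 E1 84 8D EA 89 B4.

E6 BA 8E E2 82 A2 E1 84 8D EA 89 B4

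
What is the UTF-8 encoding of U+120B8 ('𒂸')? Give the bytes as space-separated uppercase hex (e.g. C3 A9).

F0 92 82 B8

U+120B8 = 0x120B8 = 73912 decimal. In range U+10000–U+10FFFF → 4-byte form: 11110xxx 10xxxxxx 10xxxxxx 10xxxxxx.
Binary (21 bits): 000010010000010111000.
Split 3+6+6+6: 000 | 010010 | 000010 | 111000.
Byte 1: 11110000 = 0xF0.
Byte 2: 10010010 = 0x92.
Byte 3: 10000010 = 0x82.
Byte 4: 10111000 = 0xB8.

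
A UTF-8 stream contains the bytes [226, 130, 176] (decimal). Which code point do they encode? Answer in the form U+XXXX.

Leading byte 0xE2 = 11100010 matches 1110xxxx → 3-byte sequence.
Byte 1: 0xE2 = 11100010, payload 0010 (4 bits).
Byte 2: 0x82 = 10000010 (10xxxxxx ✓), payload 000010.
Byte 3: 0xB0 = 10110000 (10xxxxxx ✓), payload 110000.
Concatenate: 0010000010110000 = 0x20B0 (16 bits → U+20B0).

U+20B0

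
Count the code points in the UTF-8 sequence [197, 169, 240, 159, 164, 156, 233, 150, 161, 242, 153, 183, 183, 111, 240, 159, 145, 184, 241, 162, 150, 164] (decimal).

Byte at offset 0: 0xC5 = 11000101 → 2-byte char (#1). Advance 2.
Byte at offset 2: 0xF0 = 11110000 → 4-byte char (#2). Advance 4.
Byte at offset 6: 0xE9 = 11101001 → 3-byte char (#3). Advance 3.
Byte at offset 9: 0xF2 = 11110010 → 4-byte char (#4). Advance 4.
Byte at offset 13: 0x6F = 01101111 → 1-byte char (#5). Advance 1.
Byte at offset 14: 0xF0 = 11110000 → 4-byte char (#6). Advance 4.
Byte at offset 18: 0xF1 = 11110001 → 4-byte char (#7). Advance 4.
Reached end at offset 22 after 7 code points.

7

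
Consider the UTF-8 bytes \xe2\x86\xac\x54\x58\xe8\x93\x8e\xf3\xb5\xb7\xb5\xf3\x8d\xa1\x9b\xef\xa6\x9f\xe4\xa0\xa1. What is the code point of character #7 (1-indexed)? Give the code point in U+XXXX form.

U+F99F

Offset 0: leading byte 0xE2 = 11100010 → 3-byte char #1 = E2 86 AC.
Offset 3: leading byte 0x54 = 01010100 → 1-byte char #2 = 54.
Offset 4: leading byte 0x58 = 01011000 → 1-byte char #3 = 58.
Offset 5: leading byte 0xE8 = 11101000 → 3-byte char #4 = E8 93 8E.
Offset 8: leading byte 0xF3 = 11110011 → 4-byte char #5 = F3 B5 B7 B5.
Offset 12: leading byte 0xF3 = 11110011 → 4-byte char #6 = F3 8D A1 9B.
Offset 16: leading byte 0xEF = 11101111 → 3-byte char #7 = EF A6 9F.
Leading byte 0xEF = 11101111 matches 1110xxxx → 3-byte sequence.
Byte 1: 0xEF = 11101111, payload 1111 (4 bits).
Byte 2: 0xA6 = 10100110 (10xxxxxx ✓), payload 100110.
Byte 3: 0x9F = 10011111 (10xxxxxx ✓), payload 011111.
Concatenate: 1111100110011111 = 0xF99F (16 bits → U+F99F).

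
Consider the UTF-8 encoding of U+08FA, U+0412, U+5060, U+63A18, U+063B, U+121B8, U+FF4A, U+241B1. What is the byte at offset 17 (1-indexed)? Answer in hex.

0x86

1-indexed offset 17 is 0-indexed offset 16.
U+08FA → 3-byte form E0 A3 BA at offsets 0–2.
U+0412 → 2-byte form D0 92 at offsets 3–4.
U+5060 → 3-byte form E5 81 A0 at offsets 5–7.
U+63A18 → 4-byte form F1 A3 A8 98 at offsets 8–11.
U+063B → 2-byte form D8 BB at offsets 12–13.
U+121B8 → 4-byte form F0 92 86 B8 at offsets 14–17.
Offset 16 falls in char 6's range; it's byte 3 of F0 92 86 B8 = 0x86.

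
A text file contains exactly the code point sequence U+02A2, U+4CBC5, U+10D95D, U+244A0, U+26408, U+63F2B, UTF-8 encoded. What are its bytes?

CA A2 F1 8C AF 85 F4 8D A5 9D F0 A4 92 A0 F0 A6 90 88 F1 A3 BC AB

U+02A2: 2-byte form → CA A2.
U+4CBC5: 4-byte form → F1 8C AF 85.
U+10D95D: 4-byte form → F4 8D A5 9D.
U+244A0: 4-byte form → F0 A4 92 A0.
U+26408: 4-byte form → F0 A6 90 88.
U+63F2B: 4-byte form → F1 A3 BC AB.
Concatenated (22 bytes): CA A2 F1 8C AF 85 F4 8D A5 9D F0 A4 92 A0 F0 A6 90 88 F1 A3 BC AB.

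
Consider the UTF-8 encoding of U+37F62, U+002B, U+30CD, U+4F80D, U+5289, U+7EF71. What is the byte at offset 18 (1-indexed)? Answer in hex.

1-indexed offset 18 is 0-indexed offset 17.
U+37F62 → 4-byte form F0 B7 BD A2 at offsets 0–3.
U+002B → 1-byte form 2B at offsets 4–4.
U+30CD → 3-byte form E3 83 8D at offsets 5–7.
U+4F80D → 4-byte form F1 8F A0 8D at offsets 8–11.
U+5289 → 3-byte form E5 8A 89 at offsets 12–14.
U+7EF71 → 4-byte form F1 BE BD B1 at offsets 15–18.
Offset 17 falls in char 6's range; it's byte 3 of F1 BE BD B1 = 0xBD.

0xBD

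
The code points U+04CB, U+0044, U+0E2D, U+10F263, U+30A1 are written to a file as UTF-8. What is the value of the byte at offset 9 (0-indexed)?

0xA3

U+04CB → 2-byte form D3 8B at offsets 0–1.
U+0044 → 1-byte form 44 at offsets 2–2.
U+0E2D → 3-byte form E0 B8 AD at offsets 3–5.
U+10F263 → 4-byte form F4 8F 89 A3 at offsets 6–9.
Offset 9 falls in char 4's range; it's byte 4 of F4 8F 89 A3 = 0xA3.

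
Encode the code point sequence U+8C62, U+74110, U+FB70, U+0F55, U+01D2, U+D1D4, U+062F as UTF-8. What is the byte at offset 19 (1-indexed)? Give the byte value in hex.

1-indexed offset 19 is 0-indexed offset 18.
U+8C62 → 3-byte form E8 B1 A2 at offsets 0–2.
U+74110 → 4-byte form F1 B4 84 90 at offsets 3–6.
U+FB70 → 3-byte form EF AD B0 at offsets 7–9.
U+0F55 → 3-byte form E0 BD 95 at offsets 10–12.
U+01D2 → 2-byte form C7 92 at offsets 13–14.
U+D1D4 → 3-byte form ED 87 94 at offsets 15–17.
U+062F → 2-byte form D8 AF at offsets 18–19.
Offset 18 falls in char 7's range; it's byte 1 of D8 AF = 0xD8.

0xD8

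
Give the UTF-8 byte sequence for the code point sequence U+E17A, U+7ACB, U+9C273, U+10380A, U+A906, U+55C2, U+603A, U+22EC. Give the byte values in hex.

EE 85 BA E7 AB 8B F2 9C 89 B3 F4 83 A0 8A EA A4 86 E5 97 82 E6 80 BA E2 8B AC

U+E17A: 3-byte form → EE 85 BA.
U+7ACB: 3-byte form → E7 AB 8B.
U+9C273: 4-byte form → F2 9C 89 B3.
U+10380A: 4-byte form → F4 83 A0 8A.
U+A906: 3-byte form → EA A4 86.
U+55C2: 3-byte form → E5 97 82.
U+603A: 3-byte form → E6 80 BA.
U+22EC: 3-byte form → E2 8B AC.
Concatenated (26 bytes): EE 85 BA E7 AB 8B F2 9C 89 B3 F4 83 A0 8A EA A4 86 E5 97 82 E6 80 BA E2 8B AC.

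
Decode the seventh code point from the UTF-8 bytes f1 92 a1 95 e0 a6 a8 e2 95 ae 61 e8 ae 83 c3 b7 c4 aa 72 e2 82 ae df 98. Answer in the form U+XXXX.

U+012A

Offset 0: leading byte 0xF1 = 11110001 → 4-byte char #1 = F1 92 A1 95.
Offset 4: leading byte 0xE0 = 11100000 → 3-byte char #2 = E0 A6 A8.
Offset 7: leading byte 0xE2 = 11100010 → 3-byte char #3 = E2 95 AE.
Offset 10: leading byte 0x61 = 01100001 → 1-byte char #4 = 61.
Offset 11: leading byte 0xE8 = 11101000 → 3-byte char #5 = E8 AE 83.
Offset 14: leading byte 0xC3 = 11000011 → 2-byte char #6 = C3 B7.
Offset 16: leading byte 0xC4 = 11000100 → 2-byte char #7 = C4 AA.
Leading byte 0xC4 = 11000100 matches 110xxxxx → 2-byte sequence.
Byte 1: 0xC4 = 11000100, payload 00100 (5 bits).
Byte 2: 0xAA = 10101010 (10xxxxxx ✓), payload 101010.
Concatenate: 00100101010 = 0x12A (11 bits → U+012A).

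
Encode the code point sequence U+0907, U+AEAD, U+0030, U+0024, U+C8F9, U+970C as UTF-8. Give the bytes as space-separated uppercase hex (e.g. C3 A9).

E0 A4 87 EA BA AD 30 24 EC A3 B9 E9 9C 8C

U+0907: 3-byte form → E0 A4 87.
U+AEAD: 3-byte form → EA BA AD.
U+0030: 1-byte form → 30.
U+0024: 1-byte form → 24.
U+C8F9: 3-byte form → EC A3 B9.
U+970C: 3-byte form → E9 9C 8C.
Concatenated (14 bytes): E0 A4 87 EA BA AD 30 24 EC A3 B9 E9 9C 8C.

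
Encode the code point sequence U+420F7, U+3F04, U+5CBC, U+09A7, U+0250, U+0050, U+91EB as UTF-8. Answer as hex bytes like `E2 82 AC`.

U+420F7: 4-byte form → F1 82 83 B7.
U+3F04: 3-byte form → E3 BC 84.
U+5CBC: 3-byte form → E5 B2 BC.
U+09A7: 3-byte form → E0 A6 A7.
U+0250: 2-byte form → C9 90.
U+0050: 1-byte form → 50.
U+91EB: 3-byte form → E9 87 AB.
Concatenated (19 bytes): F1 82 83 B7 E3 BC 84 E5 B2 BC E0 A6 A7 C9 90 50 E9 87 AB.

F1 82 83 B7 E3 BC 84 E5 B2 BC E0 A6 A7 C9 90 50 E9 87 AB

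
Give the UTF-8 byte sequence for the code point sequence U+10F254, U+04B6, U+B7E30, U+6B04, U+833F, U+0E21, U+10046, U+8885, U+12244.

F4 8F 89 94 D2 B6 F2 B7 B8 B0 E6 AC 84 E8 8C BF E0 B8 A1 F0 90 81 86 E8 A2 85 F0 92 89 84

U+10F254: 4-byte form → F4 8F 89 94.
U+04B6: 2-byte form → D2 B6.
U+B7E30: 4-byte form → F2 B7 B8 B0.
U+6B04: 3-byte form → E6 AC 84.
U+833F: 3-byte form → E8 8C BF.
U+0E21: 3-byte form → E0 B8 A1.
U+10046: 4-byte form → F0 90 81 86.
U+8885: 3-byte form → E8 A2 85.
U+12244: 4-byte form → F0 92 89 84.
Concatenated (30 bytes): F4 8F 89 94 D2 B6 F2 B7 B8 B0 E6 AC 84 E8 8C BF E0 B8 A1 F0 90 81 86 E8 A2 85 F0 92 89 84.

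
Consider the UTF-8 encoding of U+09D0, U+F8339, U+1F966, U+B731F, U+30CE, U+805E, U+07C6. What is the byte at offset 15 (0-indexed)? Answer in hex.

0xE3

U+09D0 → 3-byte form E0 A7 90 at offsets 0–2.
U+F8339 → 4-byte form F3 B8 8C B9 at offsets 3–6.
U+1F966 → 4-byte form F0 9F A5 A6 at offsets 7–10.
U+B731F → 4-byte form F2 B7 8C 9F at offsets 11–14.
U+30CE → 3-byte form E3 83 8E at offsets 15–17.
Offset 15 falls in char 5's range; it's byte 1 of E3 83 8E = 0xE3.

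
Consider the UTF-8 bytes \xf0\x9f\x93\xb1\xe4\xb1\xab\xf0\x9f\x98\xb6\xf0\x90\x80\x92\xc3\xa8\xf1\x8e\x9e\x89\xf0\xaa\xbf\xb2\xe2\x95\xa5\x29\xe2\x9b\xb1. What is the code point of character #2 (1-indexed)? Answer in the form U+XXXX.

U+4C6B

Offset 0: leading byte 0xF0 = 11110000 → 4-byte char #1 = F0 9F 93 B1.
Offset 4: leading byte 0xE4 = 11100100 → 3-byte char #2 = E4 B1 AB.
Leading byte 0xE4 = 11100100 matches 1110xxxx → 3-byte sequence.
Byte 1: 0xE4 = 11100100, payload 0100 (4 bits).
Byte 2: 0xB1 = 10110001 (10xxxxxx ✓), payload 110001.
Byte 3: 0xAB = 10101011 (10xxxxxx ✓), payload 101011.
Concatenate: 0100110001101011 = 0x4C6B (16 bits → U+4C6B).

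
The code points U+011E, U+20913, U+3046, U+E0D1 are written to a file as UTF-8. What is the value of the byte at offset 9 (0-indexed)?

0xEE

U+011E → 2-byte form C4 9E at offsets 0–1.
U+20913 → 4-byte form F0 A0 A4 93 at offsets 2–5.
U+3046 → 3-byte form E3 81 86 at offsets 6–8.
U+E0D1 → 3-byte form EE 83 91 at offsets 9–11.
Offset 9 falls in char 4's range; it's byte 1 of EE 83 91 = 0xEE.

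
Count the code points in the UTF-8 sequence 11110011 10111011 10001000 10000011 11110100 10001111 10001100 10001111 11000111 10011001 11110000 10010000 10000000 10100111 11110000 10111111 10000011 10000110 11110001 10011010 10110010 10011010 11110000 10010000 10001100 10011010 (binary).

7

Byte at offset 0: 0xF3 = 11110011 → 4-byte char (#1). Advance 4.
Byte at offset 4: 0xF4 = 11110100 → 4-byte char (#2). Advance 4.
Byte at offset 8: 0xC7 = 11000111 → 2-byte char (#3). Advance 2.
Byte at offset 10: 0xF0 = 11110000 → 4-byte char (#4). Advance 4.
Byte at offset 14: 0xF0 = 11110000 → 4-byte char (#5). Advance 4.
Byte at offset 18: 0xF1 = 11110001 → 4-byte char (#6). Advance 4.
Byte at offset 22: 0xF0 = 11110000 → 4-byte char (#7). Advance 4.
Reached end at offset 26 after 7 code points.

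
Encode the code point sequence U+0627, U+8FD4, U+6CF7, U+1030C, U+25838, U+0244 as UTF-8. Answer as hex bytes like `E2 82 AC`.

U+0627: 2-byte form → D8 A7.
U+8FD4: 3-byte form → E8 BF 94.
U+6CF7: 3-byte form → E6 B3 B7.
U+1030C: 4-byte form → F0 90 8C 8C.
U+25838: 4-byte form → F0 A5 A0 B8.
U+0244: 2-byte form → C9 84.
Concatenated (18 bytes): D8 A7 E8 BF 94 E6 B3 B7 F0 90 8C 8C F0 A5 A0 B8 C9 84.

D8 A7 E8 BF 94 E6 B3 B7 F0 90 8C 8C F0 A5 A0 B8 C9 84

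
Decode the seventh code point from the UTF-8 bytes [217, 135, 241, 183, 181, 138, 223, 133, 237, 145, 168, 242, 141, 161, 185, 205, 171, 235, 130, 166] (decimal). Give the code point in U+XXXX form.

U+B0A6

Offset 0: leading byte 0xD9 = 11011001 → 2-byte char #1 = D9 87.
Offset 2: leading byte 0xF1 = 11110001 → 4-byte char #2 = F1 B7 B5 8A.
Offset 6: leading byte 0xDF = 11011111 → 2-byte char #3 = DF 85.
Offset 8: leading byte 0xED = 11101101 → 3-byte char #4 = ED 91 A8.
Offset 11: leading byte 0xF2 = 11110010 → 4-byte char #5 = F2 8D A1 B9.
Offset 15: leading byte 0xCD = 11001101 → 2-byte char #6 = CD AB.
Offset 17: leading byte 0xEB = 11101011 → 3-byte char #7 = EB 82 A6.
Leading byte 0xEB = 11101011 matches 1110xxxx → 3-byte sequence.
Byte 1: 0xEB = 11101011, payload 1011 (4 bits).
Byte 2: 0x82 = 10000010 (10xxxxxx ✓), payload 000010.
Byte 3: 0xA6 = 10100110 (10xxxxxx ✓), payload 100110.
Concatenate: 1011000010100110 = 0xB0A6 (16 bits → U+B0A6).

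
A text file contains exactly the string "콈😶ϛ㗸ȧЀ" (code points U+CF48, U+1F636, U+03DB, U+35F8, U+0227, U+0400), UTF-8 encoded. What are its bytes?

EC BD 88 F0 9F 98 B6 CF 9B E3 97 B8 C8 A7 D0 80

U+CF48: 3-byte form → EC BD 88.
U+1F636: 4-byte form → F0 9F 98 B6.
U+03DB: 2-byte form → CF 9B.
U+35F8: 3-byte form → E3 97 B8.
U+0227: 2-byte form → C8 A7.
U+0400: 2-byte form → D0 80.
Concatenated (16 bytes): EC BD 88 F0 9F 98 B6 CF 9B E3 97 B8 C8 A7 D0 80.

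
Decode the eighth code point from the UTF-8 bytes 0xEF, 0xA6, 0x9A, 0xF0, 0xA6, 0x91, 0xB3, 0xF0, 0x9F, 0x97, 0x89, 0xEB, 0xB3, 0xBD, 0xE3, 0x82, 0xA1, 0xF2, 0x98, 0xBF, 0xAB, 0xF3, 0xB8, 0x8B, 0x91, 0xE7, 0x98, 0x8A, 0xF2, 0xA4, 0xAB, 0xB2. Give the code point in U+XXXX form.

Offset 0: leading byte 0xEF = 11101111 → 3-byte char #1 = EF A6 9A.
Offset 3: leading byte 0xF0 = 11110000 → 4-byte char #2 = F0 A6 91 B3.
Offset 7: leading byte 0xF0 = 11110000 → 4-byte char #3 = F0 9F 97 89.
Offset 11: leading byte 0xEB = 11101011 → 3-byte char #4 = EB B3 BD.
Offset 14: leading byte 0xE3 = 11100011 → 3-byte char #5 = E3 82 A1.
Offset 17: leading byte 0xF2 = 11110010 → 4-byte char #6 = F2 98 BF AB.
Offset 21: leading byte 0xF3 = 11110011 → 4-byte char #7 = F3 B8 8B 91.
Offset 25: leading byte 0xE7 = 11100111 → 3-byte char #8 = E7 98 8A.
Leading byte 0xE7 = 11100111 matches 1110xxxx → 3-byte sequence.
Byte 1: 0xE7 = 11100111, payload 0111 (4 bits).
Byte 2: 0x98 = 10011000 (10xxxxxx ✓), payload 011000.
Byte 3: 0x8A = 10001010 (10xxxxxx ✓), payload 001010.
Concatenate: 0111011000001010 = 0x760A (16 bits → U+760A).

U+760A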